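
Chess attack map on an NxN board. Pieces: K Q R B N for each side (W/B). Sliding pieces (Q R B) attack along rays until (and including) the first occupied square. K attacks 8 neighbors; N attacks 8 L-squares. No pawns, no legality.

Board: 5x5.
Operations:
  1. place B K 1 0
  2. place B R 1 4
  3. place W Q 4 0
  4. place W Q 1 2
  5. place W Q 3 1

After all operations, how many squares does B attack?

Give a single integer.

Op 1: place BK@(1,0)
Op 2: place BR@(1,4)
Op 3: place WQ@(4,0)
Op 4: place WQ@(1,2)
Op 5: place WQ@(3,1)
Per-piece attacks for B:
  BK@(1,0): attacks (1,1) (2,0) (0,0) (2,1) (0,1)
  BR@(1,4): attacks (1,3) (1,2) (2,4) (3,4) (4,4) (0,4) [ray(0,-1) blocked at (1,2)]
Union (11 distinct): (0,0) (0,1) (0,4) (1,1) (1,2) (1,3) (2,0) (2,1) (2,4) (3,4) (4,4)

Answer: 11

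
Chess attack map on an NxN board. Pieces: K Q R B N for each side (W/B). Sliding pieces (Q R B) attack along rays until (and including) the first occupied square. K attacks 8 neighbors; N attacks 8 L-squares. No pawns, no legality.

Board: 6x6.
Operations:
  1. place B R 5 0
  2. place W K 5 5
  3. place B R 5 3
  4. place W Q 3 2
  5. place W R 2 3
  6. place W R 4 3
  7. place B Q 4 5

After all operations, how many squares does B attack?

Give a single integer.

Op 1: place BR@(5,0)
Op 2: place WK@(5,5)
Op 3: place BR@(5,3)
Op 4: place WQ@(3,2)
Op 5: place WR@(2,3)
Op 6: place WR@(4,3)
Op 7: place BQ@(4,5)
Per-piece attacks for B:
  BQ@(4,5): attacks (4,4) (4,3) (5,5) (3,5) (2,5) (1,5) (0,5) (5,4) (3,4) (2,3) [ray(0,-1) blocked at (4,3); ray(1,0) blocked at (5,5); ray(-1,-1) blocked at (2,3)]
  BR@(5,0): attacks (5,1) (5,2) (5,3) (4,0) (3,0) (2,0) (1,0) (0,0) [ray(0,1) blocked at (5,3)]
  BR@(5,3): attacks (5,4) (5,5) (5,2) (5,1) (5,0) (4,3) [ray(0,1) blocked at (5,5); ray(0,-1) blocked at (5,0); ray(-1,0) blocked at (4,3)]
Union (19 distinct): (0,0) (0,5) (1,0) (1,5) (2,0) (2,3) (2,5) (3,0) (3,4) (3,5) (4,0) (4,3) (4,4) (5,0) (5,1) (5,2) (5,3) (5,4) (5,5)

Answer: 19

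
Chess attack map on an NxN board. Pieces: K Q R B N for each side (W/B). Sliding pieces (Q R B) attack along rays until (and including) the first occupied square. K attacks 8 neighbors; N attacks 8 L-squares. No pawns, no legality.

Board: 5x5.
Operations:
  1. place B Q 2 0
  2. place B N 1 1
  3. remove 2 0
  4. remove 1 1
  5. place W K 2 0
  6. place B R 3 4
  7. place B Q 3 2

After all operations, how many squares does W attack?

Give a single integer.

Op 1: place BQ@(2,0)
Op 2: place BN@(1,1)
Op 3: remove (2,0)
Op 4: remove (1,1)
Op 5: place WK@(2,0)
Op 6: place BR@(3,4)
Op 7: place BQ@(3,2)
Per-piece attacks for W:
  WK@(2,0): attacks (2,1) (3,0) (1,0) (3,1) (1,1)
Union (5 distinct): (1,0) (1,1) (2,1) (3,0) (3,1)

Answer: 5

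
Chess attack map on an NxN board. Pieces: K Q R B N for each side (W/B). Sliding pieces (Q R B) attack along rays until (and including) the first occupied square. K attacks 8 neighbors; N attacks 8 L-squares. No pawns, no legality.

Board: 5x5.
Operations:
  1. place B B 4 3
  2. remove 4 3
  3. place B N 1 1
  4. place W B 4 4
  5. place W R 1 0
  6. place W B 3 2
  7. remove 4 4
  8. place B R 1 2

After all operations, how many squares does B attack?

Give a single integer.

Answer: 9

Derivation:
Op 1: place BB@(4,3)
Op 2: remove (4,3)
Op 3: place BN@(1,1)
Op 4: place WB@(4,4)
Op 5: place WR@(1,0)
Op 6: place WB@(3,2)
Op 7: remove (4,4)
Op 8: place BR@(1,2)
Per-piece attacks for B:
  BN@(1,1): attacks (2,3) (3,2) (0,3) (3,0)
  BR@(1,2): attacks (1,3) (1,4) (1,1) (2,2) (3,2) (0,2) [ray(0,-1) blocked at (1,1); ray(1,0) blocked at (3,2)]
Union (9 distinct): (0,2) (0,3) (1,1) (1,3) (1,4) (2,2) (2,3) (3,0) (3,2)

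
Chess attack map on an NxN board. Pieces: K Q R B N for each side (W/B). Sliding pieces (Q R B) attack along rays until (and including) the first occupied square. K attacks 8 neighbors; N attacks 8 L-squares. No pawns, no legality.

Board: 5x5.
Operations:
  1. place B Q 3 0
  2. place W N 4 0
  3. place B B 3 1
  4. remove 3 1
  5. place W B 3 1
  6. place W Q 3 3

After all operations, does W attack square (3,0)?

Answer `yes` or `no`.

Answer: no

Derivation:
Op 1: place BQ@(3,0)
Op 2: place WN@(4,0)
Op 3: place BB@(3,1)
Op 4: remove (3,1)
Op 5: place WB@(3,1)
Op 6: place WQ@(3,3)
Per-piece attacks for W:
  WB@(3,1): attacks (4,2) (4,0) (2,2) (1,3) (0,4) (2,0) [ray(1,-1) blocked at (4,0)]
  WQ@(3,3): attacks (3,4) (3,2) (3,1) (4,3) (2,3) (1,3) (0,3) (4,4) (4,2) (2,4) (2,2) (1,1) (0,0) [ray(0,-1) blocked at (3,1)]
  WN@(4,0): attacks (3,2) (2,1)
W attacks (3,0): no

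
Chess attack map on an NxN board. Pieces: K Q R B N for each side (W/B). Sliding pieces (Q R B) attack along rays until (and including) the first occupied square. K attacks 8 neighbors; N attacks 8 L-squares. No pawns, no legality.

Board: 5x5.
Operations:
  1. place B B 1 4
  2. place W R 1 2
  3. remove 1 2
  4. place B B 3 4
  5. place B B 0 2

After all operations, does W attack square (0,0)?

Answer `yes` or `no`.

Op 1: place BB@(1,4)
Op 2: place WR@(1,2)
Op 3: remove (1,2)
Op 4: place BB@(3,4)
Op 5: place BB@(0,2)
Per-piece attacks for W:
W attacks (0,0): no

Answer: no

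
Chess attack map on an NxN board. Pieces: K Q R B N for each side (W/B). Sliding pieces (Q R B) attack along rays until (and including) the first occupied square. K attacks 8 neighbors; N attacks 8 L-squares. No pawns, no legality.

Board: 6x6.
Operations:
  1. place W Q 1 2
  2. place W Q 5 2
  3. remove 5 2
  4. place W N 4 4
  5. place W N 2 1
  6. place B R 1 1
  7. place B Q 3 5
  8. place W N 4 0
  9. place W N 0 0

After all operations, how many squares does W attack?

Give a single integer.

Op 1: place WQ@(1,2)
Op 2: place WQ@(5,2)
Op 3: remove (5,2)
Op 4: place WN@(4,4)
Op 5: place WN@(2,1)
Op 6: place BR@(1,1)
Op 7: place BQ@(3,5)
Op 8: place WN@(4,0)
Op 9: place WN@(0,0)
Per-piece attacks for W:
  WN@(0,0): attacks (1,2) (2,1)
  WQ@(1,2): attacks (1,3) (1,4) (1,5) (1,1) (2,2) (3,2) (4,2) (5,2) (0,2) (2,3) (3,4) (4,5) (2,1) (0,3) (0,1) [ray(0,-1) blocked at (1,1); ray(1,-1) blocked at (2,1)]
  WN@(2,1): attacks (3,3) (4,2) (1,3) (0,2) (4,0) (0,0)
  WN@(4,0): attacks (5,2) (3,2) (2,1)
  WN@(4,4): attacks (2,5) (5,2) (3,2) (2,3)
Union (20 distinct): (0,0) (0,1) (0,2) (0,3) (1,1) (1,2) (1,3) (1,4) (1,5) (2,1) (2,2) (2,3) (2,5) (3,2) (3,3) (3,4) (4,0) (4,2) (4,5) (5,2)

Answer: 20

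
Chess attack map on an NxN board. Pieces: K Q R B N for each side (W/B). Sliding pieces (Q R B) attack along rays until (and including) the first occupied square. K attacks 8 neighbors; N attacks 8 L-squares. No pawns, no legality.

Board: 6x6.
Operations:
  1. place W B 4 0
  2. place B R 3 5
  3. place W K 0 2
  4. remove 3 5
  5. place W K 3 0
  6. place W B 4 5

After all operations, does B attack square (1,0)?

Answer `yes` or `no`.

Answer: no

Derivation:
Op 1: place WB@(4,0)
Op 2: place BR@(3,5)
Op 3: place WK@(0,2)
Op 4: remove (3,5)
Op 5: place WK@(3,0)
Op 6: place WB@(4,5)
Per-piece attacks for B:
B attacks (1,0): no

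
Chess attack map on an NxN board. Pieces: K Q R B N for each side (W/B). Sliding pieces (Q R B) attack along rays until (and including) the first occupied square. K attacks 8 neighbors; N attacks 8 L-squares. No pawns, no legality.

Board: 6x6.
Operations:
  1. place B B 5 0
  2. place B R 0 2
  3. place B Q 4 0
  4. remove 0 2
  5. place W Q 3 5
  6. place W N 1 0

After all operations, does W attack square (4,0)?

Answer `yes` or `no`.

Op 1: place BB@(5,0)
Op 2: place BR@(0,2)
Op 3: place BQ@(4,0)
Op 4: remove (0,2)
Op 5: place WQ@(3,5)
Op 6: place WN@(1,0)
Per-piece attacks for W:
  WN@(1,0): attacks (2,2) (3,1) (0,2)
  WQ@(3,5): attacks (3,4) (3,3) (3,2) (3,1) (3,0) (4,5) (5,5) (2,5) (1,5) (0,5) (4,4) (5,3) (2,4) (1,3) (0,2)
W attacks (4,0): no

Answer: no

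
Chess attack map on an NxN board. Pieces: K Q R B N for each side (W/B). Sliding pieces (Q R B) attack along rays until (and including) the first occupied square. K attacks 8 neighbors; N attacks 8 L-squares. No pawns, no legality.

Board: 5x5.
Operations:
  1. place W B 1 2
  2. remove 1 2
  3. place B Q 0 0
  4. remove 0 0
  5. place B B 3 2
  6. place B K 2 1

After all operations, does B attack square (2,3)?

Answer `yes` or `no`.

Op 1: place WB@(1,2)
Op 2: remove (1,2)
Op 3: place BQ@(0,0)
Op 4: remove (0,0)
Op 5: place BB@(3,2)
Op 6: place BK@(2,1)
Per-piece attacks for B:
  BK@(2,1): attacks (2,2) (2,0) (3,1) (1,1) (3,2) (3,0) (1,2) (1,0)
  BB@(3,2): attacks (4,3) (4,1) (2,3) (1,4) (2,1) [ray(-1,-1) blocked at (2,1)]
B attacks (2,3): yes

Answer: yes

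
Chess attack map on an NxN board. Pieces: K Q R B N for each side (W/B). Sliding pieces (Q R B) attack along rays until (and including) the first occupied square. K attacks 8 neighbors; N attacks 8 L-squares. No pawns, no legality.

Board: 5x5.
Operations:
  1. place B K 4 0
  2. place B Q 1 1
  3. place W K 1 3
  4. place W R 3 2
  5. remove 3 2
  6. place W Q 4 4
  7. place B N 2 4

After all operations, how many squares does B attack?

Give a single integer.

Op 1: place BK@(4,0)
Op 2: place BQ@(1,1)
Op 3: place WK@(1,3)
Op 4: place WR@(3,2)
Op 5: remove (3,2)
Op 6: place WQ@(4,4)
Op 7: place BN@(2,4)
Per-piece attacks for B:
  BQ@(1,1): attacks (1,2) (1,3) (1,0) (2,1) (3,1) (4,1) (0,1) (2,2) (3,3) (4,4) (2,0) (0,2) (0,0) [ray(0,1) blocked at (1,3); ray(1,1) blocked at (4,4)]
  BN@(2,4): attacks (3,2) (4,3) (1,2) (0,3)
  BK@(4,0): attacks (4,1) (3,0) (3,1)
Union (17 distinct): (0,0) (0,1) (0,2) (0,3) (1,0) (1,2) (1,3) (2,0) (2,1) (2,2) (3,0) (3,1) (3,2) (3,3) (4,1) (4,3) (4,4)

Answer: 17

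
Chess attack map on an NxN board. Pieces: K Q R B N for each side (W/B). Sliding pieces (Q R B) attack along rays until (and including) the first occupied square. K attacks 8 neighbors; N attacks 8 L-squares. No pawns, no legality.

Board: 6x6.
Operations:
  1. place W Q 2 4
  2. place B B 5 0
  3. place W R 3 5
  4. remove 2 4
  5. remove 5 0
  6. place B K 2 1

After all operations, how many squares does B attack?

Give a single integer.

Op 1: place WQ@(2,4)
Op 2: place BB@(5,0)
Op 3: place WR@(3,5)
Op 4: remove (2,4)
Op 5: remove (5,0)
Op 6: place BK@(2,1)
Per-piece attacks for B:
  BK@(2,1): attacks (2,2) (2,0) (3,1) (1,1) (3,2) (3,0) (1,2) (1,0)
Union (8 distinct): (1,0) (1,1) (1,2) (2,0) (2,2) (3,0) (3,1) (3,2)

Answer: 8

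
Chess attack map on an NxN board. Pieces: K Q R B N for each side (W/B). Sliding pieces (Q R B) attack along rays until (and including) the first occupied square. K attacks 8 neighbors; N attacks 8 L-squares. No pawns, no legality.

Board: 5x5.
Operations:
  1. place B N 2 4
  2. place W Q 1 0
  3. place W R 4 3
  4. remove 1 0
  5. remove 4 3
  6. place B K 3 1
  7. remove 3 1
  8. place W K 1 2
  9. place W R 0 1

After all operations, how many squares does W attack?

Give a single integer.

Answer: 12

Derivation:
Op 1: place BN@(2,4)
Op 2: place WQ@(1,0)
Op 3: place WR@(4,3)
Op 4: remove (1,0)
Op 5: remove (4,3)
Op 6: place BK@(3,1)
Op 7: remove (3,1)
Op 8: place WK@(1,2)
Op 9: place WR@(0,1)
Per-piece attacks for W:
  WR@(0,1): attacks (0,2) (0,3) (0,4) (0,0) (1,1) (2,1) (3,1) (4,1)
  WK@(1,2): attacks (1,3) (1,1) (2,2) (0,2) (2,3) (2,1) (0,3) (0,1)
Union (12 distinct): (0,0) (0,1) (0,2) (0,3) (0,4) (1,1) (1,3) (2,1) (2,2) (2,3) (3,1) (4,1)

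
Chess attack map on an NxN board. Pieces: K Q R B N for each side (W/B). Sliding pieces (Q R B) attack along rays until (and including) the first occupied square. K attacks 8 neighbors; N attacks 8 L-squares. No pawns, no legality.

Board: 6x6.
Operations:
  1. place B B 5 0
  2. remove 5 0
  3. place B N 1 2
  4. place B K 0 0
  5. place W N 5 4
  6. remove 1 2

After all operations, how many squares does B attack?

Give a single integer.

Answer: 3

Derivation:
Op 1: place BB@(5,0)
Op 2: remove (5,0)
Op 3: place BN@(1,2)
Op 4: place BK@(0,0)
Op 5: place WN@(5,4)
Op 6: remove (1,2)
Per-piece attacks for B:
  BK@(0,0): attacks (0,1) (1,0) (1,1)
Union (3 distinct): (0,1) (1,0) (1,1)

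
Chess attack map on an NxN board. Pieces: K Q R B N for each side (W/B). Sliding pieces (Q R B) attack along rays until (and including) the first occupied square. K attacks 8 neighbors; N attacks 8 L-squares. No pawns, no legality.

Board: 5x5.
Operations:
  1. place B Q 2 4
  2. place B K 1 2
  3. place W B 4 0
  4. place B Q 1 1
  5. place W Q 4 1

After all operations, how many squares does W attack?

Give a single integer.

Op 1: place BQ@(2,4)
Op 2: place BK@(1,2)
Op 3: place WB@(4,0)
Op 4: place BQ@(1,1)
Op 5: place WQ@(4,1)
Per-piece attacks for W:
  WB@(4,0): attacks (3,1) (2,2) (1,3) (0,4)
  WQ@(4,1): attacks (4,2) (4,3) (4,4) (4,0) (3,1) (2,1) (1,1) (3,2) (2,3) (1,4) (3,0) [ray(0,-1) blocked at (4,0); ray(-1,0) blocked at (1,1)]
Union (14 distinct): (0,4) (1,1) (1,3) (1,4) (2,1) (2,2) (2,3) (3,0) (3,1) (3,2) (4,0) (4,2) (4,3) (4,4)

Answer: 14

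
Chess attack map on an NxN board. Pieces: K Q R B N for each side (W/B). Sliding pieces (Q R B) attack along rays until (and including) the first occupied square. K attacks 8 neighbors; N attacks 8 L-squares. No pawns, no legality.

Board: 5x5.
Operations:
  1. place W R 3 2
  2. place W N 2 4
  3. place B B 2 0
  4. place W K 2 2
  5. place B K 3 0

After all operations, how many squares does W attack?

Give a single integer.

Op 1: place WR@(3,2)
Op 2: place WN@(2,4)
Op 3: place BB@(2,0)
Op 4: place WK@(2,2)
Op 5: place BK@(3,0)
Per-piece attacks for W:
  WK@(2,2): attacks (2,3) (2,1) (3,2) (1,2) (3,3) (3,1) (1,3) (1,1)
  WN@(2,4): attacks (3,2) (4,3) (1,2) (0,3)
  WR@(3,2): attacks (3,3) (3,4) (3,1) (3,0) (4,2) (2,2) [ray(0,-1) blocked at (3,0); ray(-1,0) blocked at (2,2)]
Union (14 distinct): (0,3) (1,1) (1,2) (1,3) (2,1) (2,2) (2,3) (3,0) (3,1) (3,2) (3,3) (3,4) (4,2) (4,3)

Answer: 14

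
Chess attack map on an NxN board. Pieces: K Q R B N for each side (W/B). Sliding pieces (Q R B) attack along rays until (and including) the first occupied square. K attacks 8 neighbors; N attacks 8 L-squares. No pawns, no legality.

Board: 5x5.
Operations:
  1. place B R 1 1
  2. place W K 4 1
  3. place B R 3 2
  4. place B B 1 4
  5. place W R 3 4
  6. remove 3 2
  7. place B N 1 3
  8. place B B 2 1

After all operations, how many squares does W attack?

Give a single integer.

Answer: 9

Derivation:
Op 1: place BR@(1,1)
Op 2: place WK@(4,1)
Op 3: place BR@(3,2)
Op 4: place BB@(1,4)
Op 5: place WR@(3,4)
Op 6: remove (3,2)
Op 7: place BN@(1,3)
Op 8: place BB@(2,1)
Per-piece attacks for W:
  WR@(3,4): attacks (3,3) (3,2) (3,1) (3,0) (4,4) (2,4) (1,4) [ray(-1,0) blocked at (1,4)]
  WK@(4,1): attacks (4,2) (4,0) (3,1) (3,2) (3,0)
Union (9 distinct): (1,4) (2,4) (3,0) (3,1) (3,2) (3,3) (4,0) (4,2) (4,4)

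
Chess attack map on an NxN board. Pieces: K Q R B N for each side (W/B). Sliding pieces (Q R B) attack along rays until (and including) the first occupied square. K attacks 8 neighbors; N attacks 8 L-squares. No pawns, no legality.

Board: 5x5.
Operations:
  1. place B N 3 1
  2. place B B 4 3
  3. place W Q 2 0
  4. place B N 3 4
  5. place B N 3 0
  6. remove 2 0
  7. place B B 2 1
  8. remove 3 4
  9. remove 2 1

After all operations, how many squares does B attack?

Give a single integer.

Op 1: place BN@(3,1)
Op 2: place BB@(4,3)
Op 3: place WQ@(2,0)
Op 4: place BN@(3,4)
Op 5: place BN@(3,0)
Op 6: remove (2,0)
Op 7: place BB@(2,1)
Op 8: remove (3,4)
Op 9: remove (2,1)
Per-piece attacks for B:
  BN@(3,0): attacks (4,2) (2,2) (1,1)
  BN@(3,1): attacks (4,3) (2,3) (1,2) (1,0)
  BB@(4,3): attacks (3,4) (3,2) (2,1) (1,0)
Union (10 distinct): (1,0) (1,1) (1,2) (2,1) (2,2) (2,3) (3,2) (3,4) (4,2) (4,3)

Answer: 10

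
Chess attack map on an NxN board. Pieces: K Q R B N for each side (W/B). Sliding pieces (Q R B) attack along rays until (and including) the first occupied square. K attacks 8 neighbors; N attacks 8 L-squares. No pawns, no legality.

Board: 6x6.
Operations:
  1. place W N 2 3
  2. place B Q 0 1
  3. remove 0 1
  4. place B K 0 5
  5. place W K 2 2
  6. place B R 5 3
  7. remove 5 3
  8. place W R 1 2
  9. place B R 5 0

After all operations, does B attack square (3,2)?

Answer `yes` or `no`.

Op 1: place WN@(2,3)
Op 2: place BQ@(0,1)
Op 3: remove (0,1)
Op 4: place BK@(0,5)
Op 5: place WK@(2,2)
Op 6: place BR@(5,3)
Op 7: remove (5,3)
Op 8: place WR@(1,2)
Op 9: place BR@(5,0)
Per-piece attacks for B:
  BK@(0,5): attacks (0,4) (1,5) (1,4)
  BR@(5,0): attacks (5,1) (5,2) (5,3) (5,4) (5,5) (4,0) (3,0) (2,0) (1,0) (0,0)
B attacks (3,2): no

Answer: no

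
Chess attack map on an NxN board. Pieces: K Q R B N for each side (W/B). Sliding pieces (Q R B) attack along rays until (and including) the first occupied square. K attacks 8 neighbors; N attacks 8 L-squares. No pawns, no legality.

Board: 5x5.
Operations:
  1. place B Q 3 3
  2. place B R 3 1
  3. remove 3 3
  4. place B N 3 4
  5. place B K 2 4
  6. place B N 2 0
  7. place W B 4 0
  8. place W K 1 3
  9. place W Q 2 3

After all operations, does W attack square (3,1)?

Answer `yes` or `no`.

Op 1: place BQ@(3,3)
Op 2: place BR@(3,1)
Op 3: remove (3,3)
Op 4: place BN@(3,4)
Op 5: place BK@(2,4)
Op 6: place BN@(2,0)
Op 7: place WB@(4,0)
Op 8: place WK@(1,3)
Op 9: place WQ@(2,3)
Per-piece attacks for W:
  WK@(1,3): attacks (1,4) (1,2) (2,3) (0,3) (2,4) (2,2) (0,4) (0,2)
  WQ@(2,3): attacks (2,4) (2,2) (2,1) (2,0) (3,3) (4,3) (1,3) (3,4) (3,2) (4,1) (1,4) (1,2) (0,1) [ray(0,1) blocked at (2,4); ray(0,-1) blocked at (2,0); ray(-1,0) blocked at (1,3); ray(1,1) blocked at (3,4)]
  WB@(4,0): attacks (3,1) [ray(-1,1) blocked at (3,1)]
W attacks (3,1): yes

Answer: yes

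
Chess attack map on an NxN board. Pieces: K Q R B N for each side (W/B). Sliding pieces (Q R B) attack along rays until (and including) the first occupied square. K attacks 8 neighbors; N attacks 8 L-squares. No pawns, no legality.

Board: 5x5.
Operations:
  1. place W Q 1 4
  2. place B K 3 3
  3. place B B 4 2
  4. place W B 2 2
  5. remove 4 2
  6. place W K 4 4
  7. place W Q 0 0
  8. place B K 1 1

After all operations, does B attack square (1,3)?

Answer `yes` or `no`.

Answer: no

Derivation:
Op 1: place WQ@(1,4)
Op 2: place BK@(3,3)
Op 3: place BB@(4,2)
Op 4: place WB@(2,2)
Op 5: remove (4,2)
Op 6: place WK@(4,4)
Op 7: place WQ@(0,0)
Op 8: place BK@(1,1)
Per-piece attacks for B:
  BK@(1,1): attacks (1,2) (1,0) (2,1) (0,1) (2,2) (2,0) (0,2) (0,0)
  BK@(3,3): attacks (3,4) (3,2) (4,3) (2,3) (4,4) (4,2) (2,4) (2,2)
B attacks (1,3): no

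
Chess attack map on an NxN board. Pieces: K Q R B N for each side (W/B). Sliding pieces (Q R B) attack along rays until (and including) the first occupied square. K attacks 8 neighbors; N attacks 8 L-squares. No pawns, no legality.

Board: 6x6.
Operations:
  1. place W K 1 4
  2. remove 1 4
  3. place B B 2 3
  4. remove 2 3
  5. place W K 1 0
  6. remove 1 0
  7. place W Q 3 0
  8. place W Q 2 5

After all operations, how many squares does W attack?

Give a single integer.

Answer: 24

Derivation:
Op 1: place WK@(1,4)
Op 2: remove (1,4)
Op 3: place BB@(2,3)
Op 4: remove (2,3)
Op 5: place WK@(1,0)
Op 6: remove (1,0)
Op 7: place WQ@(3,0)
Op 8: place WQ@(2,5)
Per-piece attacks for W:
  WQ@(2,5): attacks (2,4) (2,3) (2,2) (2,1) (2,0) (3,5) (4,5) (5,5) (1,5) (0,5) (3,4) (4,3) (5,2) (1,4) (0,3)
  WQ@(3,0): attacks (3,1) (3,2) (3,3) (3,4) (3,5) (4,0) (5,0) (2,0) (1,0) (0,0) (4,1) (5,2) (2,1) (1,2) (0,3)
Union (24 distinct): (0,0) (0,3) (0,5) (1,0) (1,2) (1,4) (1,5) (2,0) (2,1) (2,2) (2,3) (2,4) (3,1) (3,2) (3,3) (3,4) (3,5) (4,0) (4,1) (4,3) (4,5) (5,0) (5,2) (5,5)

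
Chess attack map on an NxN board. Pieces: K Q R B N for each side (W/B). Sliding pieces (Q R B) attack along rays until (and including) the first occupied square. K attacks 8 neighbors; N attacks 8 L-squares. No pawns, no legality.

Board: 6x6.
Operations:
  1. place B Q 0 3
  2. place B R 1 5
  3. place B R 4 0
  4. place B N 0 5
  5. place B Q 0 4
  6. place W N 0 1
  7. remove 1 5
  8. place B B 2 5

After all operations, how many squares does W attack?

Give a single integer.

Op 1: place BQ@(0,3)
Op 2: place BR@(1,5)
Op 3: place BR@(4,0)
Op 4: place BN@(0,5)
Op 5: place BQ@(0,4)
Op 6: place WN@(0,1)
Op 7: remove (1,5)
Op 8: place BB@(2,5)
Per-piece attacks for W:
  WN@(0,1): attacks (1,3) (2,2) (2,0)
Union (3 distinct): (1,3) (2,0) (2,2)

Answer: 3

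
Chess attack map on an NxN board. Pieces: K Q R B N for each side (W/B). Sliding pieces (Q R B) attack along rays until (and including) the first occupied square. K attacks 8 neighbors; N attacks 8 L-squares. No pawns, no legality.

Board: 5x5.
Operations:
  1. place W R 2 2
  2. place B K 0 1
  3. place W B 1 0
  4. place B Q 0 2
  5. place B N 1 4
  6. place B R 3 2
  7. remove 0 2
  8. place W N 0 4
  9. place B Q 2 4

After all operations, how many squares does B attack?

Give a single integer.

Answer: 15

Derivation:
Op 1: place WR@(2,2)
Op 2: place BK@(0,1)
Op 3: place WB@(1,0)
Op 4: place BQ@(0,2)
Op 5: place BN@(1,4)
Op 6: place BR@(3,2)
Op 7: remove (0,2)
Op 8: place WN@(0,4)
Op 9: place BQ@(2,4)
Per-piece attacks for B:
  BK@(0,1): attacks (0,2) (0,0) (1,1) (1,2) (1,0)
  BN@(1,4): attacks (2,2) (3,3) (0,2)
  BQ@(2,4): attacks (2,3) (2,2) (3,4) (4,4) (1,4) (3,3) (4,2) (1,3) (0,2) [ray(0,-1) blocked at (2,2); ray(-1,0) blocked at (1,4)]
  BR@(3,2): attacks (3,3) (3,4) (3,1) (3,0) (4,2) (2,2) [ray(-1,0) blocked at (2,2)]
Union (15 distinct): (0,0) (0,2) (1,0) (1,1) (1,2) (1,3) (1,4) (2,2) (2,3) (3,0) (3,1) (3,3) (3,4) (4,2) (4,4)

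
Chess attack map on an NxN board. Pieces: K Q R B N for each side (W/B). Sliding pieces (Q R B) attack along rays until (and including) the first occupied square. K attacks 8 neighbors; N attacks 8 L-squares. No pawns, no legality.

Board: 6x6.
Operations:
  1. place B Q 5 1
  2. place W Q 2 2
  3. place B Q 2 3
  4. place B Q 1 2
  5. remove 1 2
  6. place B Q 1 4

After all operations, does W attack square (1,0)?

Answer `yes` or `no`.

Op 1: place BQ@(5,1)
Op 2: place WQ@(2,2)
Op 3: place BQ@(2,3)
Op 4: place BQ@(1,2)
Op 5: remove (1,2)
Op 6: place BQ@(1,4)
Per-piece attacks for W:
  WQ@(2,2): attacks (2,3) (2,1) (2,0) (3,2) (4,2) (5,2) (1,2) (0,2) (3,3) (4,4) (5,5) (3,1) (4,0) (1,3) (0,4) (1,1) (0,0) [ray(0,1) blocked at (2,3)]
W attacks (1,0): no

Answer: no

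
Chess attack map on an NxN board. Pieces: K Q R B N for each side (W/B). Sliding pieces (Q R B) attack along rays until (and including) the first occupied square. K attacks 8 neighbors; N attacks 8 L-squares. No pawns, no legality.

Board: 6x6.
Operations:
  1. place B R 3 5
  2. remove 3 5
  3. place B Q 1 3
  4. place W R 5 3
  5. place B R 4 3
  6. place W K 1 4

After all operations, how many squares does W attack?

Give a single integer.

Answer: 14

Derivation:
Op 1: place BR@(3,5)
Op 2: remove (3,5)
Op 3: place BQ@(1,3)
Op 4: place WR@(5,3)
Op 5: place BR@(4,3)
Op 6: place WK@(1,4)
Per-piece attacks for W:
  WK@(1,4): attacks (1,5) (1,3) (2,4) (0,4) (2,5) (2,3) (0,5) (0,3)
  WR@(5,3): attacks (5,4) (5,5) (5,2) (5,1) (5,0) (4,3) [ray(-1,0) blocked at (4,3)]
Union (14 distinct): (0,3) (0,4) (0,5) (1,3) (1,5) (2,3) (2,4) (2,5) (4,3) (5,0) (5,1) (5,2) (5,4) (5,5)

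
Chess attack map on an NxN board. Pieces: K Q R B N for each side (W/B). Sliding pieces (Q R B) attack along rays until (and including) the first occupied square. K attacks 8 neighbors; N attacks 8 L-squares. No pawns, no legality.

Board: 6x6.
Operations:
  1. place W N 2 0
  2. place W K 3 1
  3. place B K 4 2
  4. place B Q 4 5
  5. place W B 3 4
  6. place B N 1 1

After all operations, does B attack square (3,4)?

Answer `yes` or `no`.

Op 1: place WN@(2,0)
Op 2: place WK@(3,1)
Op 3: place BK@(4,2)
Op 4: place BQ@(4,5)
Op 5: place WB@(3,4)
Op 6: place BN@(1,1)
Per-piece attacks for B:
  BN@(1,1): attacks (2,3) (3,2) (0,3) (3,0)
  BK@(4,2): attacks (4,3) (4,1) (5,2) (3,2) (5,3) (5,1) (3,3) (3,1)
  BQ@(4,5): attacks (4,4) (4,3) (4,2) (5,5) (3,5) (2,5) (1,5) (0,5) (5,4) (3,4) [ray(0,-1) blocked at (4,2); ray(-1,-1) blocked at (3,4)]
B attacks (3,4): yes

Answer: yes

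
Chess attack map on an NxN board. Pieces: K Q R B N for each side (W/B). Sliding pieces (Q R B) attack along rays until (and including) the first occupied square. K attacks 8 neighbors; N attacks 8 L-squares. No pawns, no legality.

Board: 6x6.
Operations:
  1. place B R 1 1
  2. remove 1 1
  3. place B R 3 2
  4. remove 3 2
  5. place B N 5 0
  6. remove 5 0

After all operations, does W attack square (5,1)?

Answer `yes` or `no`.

Op 1: place BR@(1,1)
Op 2: remove (1,1)
Op 3: place BR@(3,2)
Op 4: remove (3,2)
Op 5: place BN@(5,0)
Op 6: remove (5,0)
Per-piece attacks for W:
W attacks (5,1): no

Answer: no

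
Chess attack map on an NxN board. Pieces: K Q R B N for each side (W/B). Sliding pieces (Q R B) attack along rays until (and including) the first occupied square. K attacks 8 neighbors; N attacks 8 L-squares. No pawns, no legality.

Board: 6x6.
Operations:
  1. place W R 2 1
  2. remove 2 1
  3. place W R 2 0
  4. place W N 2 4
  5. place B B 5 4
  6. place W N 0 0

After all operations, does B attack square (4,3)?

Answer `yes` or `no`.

Answer: yes

Derivation:
Op 1: place WR@(2,1)
Op 2: remove (2,1)
Op 3: place WR@(2,0)
Op 4: place WN@(2,4)
Op 5: place BB@(5,4)
Op 6: place WN@(0,0)
Per-piece attacks for B:
  BB@(5,4): attacks (4,5) (4,3) (3,2) (2,1) (1,0)
B attacks (4,3): yes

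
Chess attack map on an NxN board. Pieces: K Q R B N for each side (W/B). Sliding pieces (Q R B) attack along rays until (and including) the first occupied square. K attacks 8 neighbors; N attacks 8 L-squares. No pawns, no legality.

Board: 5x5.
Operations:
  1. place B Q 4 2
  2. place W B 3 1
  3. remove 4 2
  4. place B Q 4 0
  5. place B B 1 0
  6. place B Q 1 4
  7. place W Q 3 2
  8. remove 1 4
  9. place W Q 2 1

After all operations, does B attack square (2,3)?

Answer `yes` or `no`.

Op 1: place BQ@(4,2)
Op 2: place WB@(3,1)
Op 3: remove (4,2)
Op 4: place BQ@(4,0)
Op 5: place BB@(1,0)
Op 6: place BQ@(1,4)
Op 7: place WQ@(3,2)
Op 8: remove (1,4)
Op 9: place WQ@(2,1)
Per-piece attacks for B:
  BB@(1,0): attacks (2,1) (0,1) [ray(1,1) blocked at (2,1)]
  BQ@(4,0): attacks (4,1) (4,2) (4,3) (4,4) (3,0) (2,0) (1,0) (3,1) [ray(-1,0) blocked at (1,0); ray(-1,1) blocked at (3,1)]
B attacks (2,3): no

Answer: no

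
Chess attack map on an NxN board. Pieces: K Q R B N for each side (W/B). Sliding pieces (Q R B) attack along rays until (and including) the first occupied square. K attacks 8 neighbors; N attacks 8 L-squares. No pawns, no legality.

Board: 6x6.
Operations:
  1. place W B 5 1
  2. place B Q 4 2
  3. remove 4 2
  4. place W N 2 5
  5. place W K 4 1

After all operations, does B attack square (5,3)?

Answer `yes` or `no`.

Op 1: place WB@(5,1)
Op 2: place BQ@(4,2)
Op 3: remove (4,2)
Op 4: place WN@(2,5)
Op 5: place WK@(4,1)
Per-piece attacks for B:
B attacks (5,3): no

Answer: no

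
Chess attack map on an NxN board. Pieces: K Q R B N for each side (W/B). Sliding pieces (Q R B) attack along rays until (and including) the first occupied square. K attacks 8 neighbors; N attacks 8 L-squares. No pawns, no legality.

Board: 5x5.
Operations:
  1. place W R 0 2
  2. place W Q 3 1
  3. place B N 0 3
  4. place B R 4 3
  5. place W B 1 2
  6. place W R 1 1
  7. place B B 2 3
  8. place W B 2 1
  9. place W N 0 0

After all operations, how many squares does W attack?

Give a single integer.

Answer: 19

Derivation:
Op 1: place WR@(0,2)
Op 2: place WQ@(3,1)
Op 3: place BN@(0,3)
Op 4: place BR@(4,3)
Op 5: place WB@(1,2)
Op 6: place WR@(1,1)
Op 7: place BB@(2,3)
Op 8: place WB@(2,1)
Op 9: place WN@(0,0)
Per-piece attacks for W:
  WN@(0,0): attacks (1,2) (2,1)
  WR@(0,2): attacks (0,3) (0,1) (0,0) (1,2) [ray(0,1) blocked at (0,3); ray(0,-1) blocked at (0,0); ray(1,0) blocked at (1,2)]
  WR@(1,1): attacks (1,2) (1,0) (2,1) (0,1) [ray(0,1) blocked at (1,2); ray(1,0) blocked at (2,1)]
  WB@(1,2): attacks (2,3) (2,1) (0,3) (0,1) [ray(1,1) blocked at (2,3); ray(1,-1) blocked at (2,1); ray(-1,1) blocked at (0,3)]
  WB@(2,1): attacks (3,2) (4,3) (3,0) (1,2) (1,0) [ray(1,1) blocked at (4,3); ray(-1,1) blocked at (1,2)]
  WQ@(3,1): attacks (3,2) (3,3) (3,4) (3,0) (4,1) (2,1) (4,2) (4,0) (2,2) (1,3) (0,4) (2,0) [ray(-1,0) blocked at (2,1)]
Union (19 distinct): (0,0) (0,1) (0,3) (0,4) (1,0) (1,2) (1,3) (2,0) (2,1) (2,2) (2,3) (3,0) (3,2) (3,3) (3,4) (4,0) (4,1) (4,2) (4,3)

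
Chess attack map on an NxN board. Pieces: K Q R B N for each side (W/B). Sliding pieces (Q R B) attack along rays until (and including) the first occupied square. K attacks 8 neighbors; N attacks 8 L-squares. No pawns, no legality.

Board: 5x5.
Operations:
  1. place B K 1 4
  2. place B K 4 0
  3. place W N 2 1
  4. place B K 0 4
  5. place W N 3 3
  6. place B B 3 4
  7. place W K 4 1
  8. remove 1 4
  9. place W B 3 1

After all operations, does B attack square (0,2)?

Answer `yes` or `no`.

Answer: no

Derivation:
Op 1: place BK@(1,4)
Op 2: place BK@(4,0)
Op 3: place WN@(2,1)
Op 4: place BK@(0,4)
Op 5: place WN@(3,3)
Op 6: place BB@(3,4)
Op 7: place WK@(4,1)
Op 8: remove (1,4)
Op 9: place WB@(3,1)
Per-piece attacks for B:
  BK@(0,4): attacks (0,3) (1,4) (1,3)
  BB@(3,4): attacks (4,3) (2,3) (1,2) (0,1)
  BK@(4,0): attacks (4,1) (3,0) (3,1)
B attacks (0,2): no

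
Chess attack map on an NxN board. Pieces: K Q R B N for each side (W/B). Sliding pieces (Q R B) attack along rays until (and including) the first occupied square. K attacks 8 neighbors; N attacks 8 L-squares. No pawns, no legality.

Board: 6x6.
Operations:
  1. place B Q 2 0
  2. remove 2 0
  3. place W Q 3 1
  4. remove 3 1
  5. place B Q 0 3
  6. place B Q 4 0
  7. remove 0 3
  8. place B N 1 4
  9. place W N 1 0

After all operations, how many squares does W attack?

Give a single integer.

Op 1: place BQ@(2,0)
Op 2: remove (2,0)
Op 3: place WQ@(3,1)
Op 4: remove (3,1)
Op 5: place BQ@(0,3)
Op 6: place BQ@(4,0)
Op 7: remove (0,3)
Op 8: place BN@(1,4)
Op 9: place WN@(1,0)
Per-piece attacks for W:
  WN@(1,0): attacks (2,2) (3,1) (0,2)
Union (3 distinct): (0,2) (2,2) (3,1)

Answer: 3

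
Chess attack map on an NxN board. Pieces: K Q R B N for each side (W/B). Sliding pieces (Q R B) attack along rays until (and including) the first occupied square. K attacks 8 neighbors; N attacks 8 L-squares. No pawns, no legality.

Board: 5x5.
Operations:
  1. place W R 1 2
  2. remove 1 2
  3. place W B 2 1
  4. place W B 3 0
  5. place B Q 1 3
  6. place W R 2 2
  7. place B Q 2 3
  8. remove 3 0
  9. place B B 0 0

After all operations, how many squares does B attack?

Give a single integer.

Answer: 17

Derivation:
Op 1: place WR@(1,2)
Op 2: remove (1,2)
Op 3: place WB@(2,1)
Op 4: place WB@(3,0)
Op 5: place BQ@(1,3)
Op 6: place WR@(2,2)
Op 7: place BQ@(2,3)
Op 8: remove (3,0)
Op 9: place BB@(0,0)
Per-piece attacks for B:
  BB@(0,0): attacks (1,1) (2,2) [ray(1,1) blocked at (2,2)]
  BQ@(1,3): attacks (1,4) (1,2) (1,1) (1,0) (2,3) (0,3) (2,4) (2,2) (0,4) (0,2) [ray(1,0) blocked at (2,3); ray(1,-1) blocked at (2,2)]
  BQ@(2,3): attacks (2,4) (2,2) (3,3) (4,3) (1,3) (3,4) (3,2) (4,1) (1,4) (1,2) (0,1) [ray(0,-1) blocked at (2,2); ray(-1,0) blocked at (1,3)]
Union (17 distinct): (0,1) (0,2) (0,3) (0,4) (1,0) (1,1) (1,2) (1,3) (1,4) (2,2) (2,3) (2,4) (3,2) (3,3) (3,4) (4,1) (4,3)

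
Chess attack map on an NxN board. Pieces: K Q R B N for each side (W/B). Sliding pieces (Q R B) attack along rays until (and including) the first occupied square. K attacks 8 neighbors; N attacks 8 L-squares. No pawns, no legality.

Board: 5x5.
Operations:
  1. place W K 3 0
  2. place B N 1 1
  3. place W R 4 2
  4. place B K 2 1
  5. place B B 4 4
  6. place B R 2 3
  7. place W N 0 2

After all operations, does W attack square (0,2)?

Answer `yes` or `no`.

Answer: yes

Derivation:
Op 1: place WK@(3,0)
Op 2: place BN@(1,1)
Op 3: place WR@(4,2)
Op 4: place BK@(2,1)
Op 5: place BB@(4,4)
Op 6: place BR@(2,3)
Op 7: place WN@(0,2)
Per-piece attacks for W:
  WN@(0,2): attacks (1,4) (2,3) (1,0) (2,1)
  WK@(3,0): attacks (3,1) (4,0) (2,0) (4,1) (2,1)
  WR@(4,2): attacks (4,3) (4,4) (4,1) (4,0) (3,2) (2,2) (1,2) (0,2) [ray(0,1) blocked at (4,4); ray(-1,0) blocked at (0,2)]
W attacks (0,2): yes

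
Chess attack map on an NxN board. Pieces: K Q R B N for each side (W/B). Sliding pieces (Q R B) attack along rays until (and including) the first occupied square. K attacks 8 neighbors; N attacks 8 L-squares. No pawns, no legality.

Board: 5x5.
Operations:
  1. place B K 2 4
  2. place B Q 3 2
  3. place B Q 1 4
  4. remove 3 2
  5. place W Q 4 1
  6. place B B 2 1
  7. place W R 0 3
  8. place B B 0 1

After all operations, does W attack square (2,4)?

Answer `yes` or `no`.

Op 1: place BK@(2,4)
Op 2: place BQ@(3,2)
Op 3: place BQ@(1,4)
Op 4: remove (3,2)
Op 5: place WQ@(4,1)
Op 6: place BB@(2,1)
Op 7: place WR@(0,3)
Op 8: place BB@(0,1)
Per-piece attacks for W:
  WR@(0,3): attacks (0,4) (0,2) (0,1) (1,3) (2,3) (3,3) (4,3) [ray(0,-1) blocked at (0,1)]
  WQ@(4,1): attacks (4,2) (4,3) (4,4) (4,0) (3,1) (2,1) (3,2) (2,3) (1,4) (3,0) [ray(-1,0) blocked at (2,1); ray(-1,1) blocked at (1,4)]
W attacks (2,4): no

Answer: no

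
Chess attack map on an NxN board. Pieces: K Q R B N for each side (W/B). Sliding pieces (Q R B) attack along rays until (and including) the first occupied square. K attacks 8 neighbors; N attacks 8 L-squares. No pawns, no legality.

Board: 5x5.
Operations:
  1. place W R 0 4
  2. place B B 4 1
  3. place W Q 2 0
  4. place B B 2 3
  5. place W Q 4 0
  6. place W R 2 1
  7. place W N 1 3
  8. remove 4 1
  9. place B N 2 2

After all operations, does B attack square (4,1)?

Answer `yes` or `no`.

Answer: yes

Derivation:
Op 1: place WR@(0,4)
Op 2: place BB@(4,1)
Op 3: place WQ@(2,0)
Op 4: place BB@(2,3)
Op 5: place WQ@(4,0)
Op 6: place WR@(2,1)
Op 7: place WN@(1,3)
Op 8: remove (4,1)
Op 9: place BN@(2,2)
Per-piece attacks for B:
  BN@(2,2): attacks (3,4) (4,3) (1,4) (0,3) (3,0) (4,1) (1,0) (0,1)
  BB@(2,3): attacks (3,4) (3,2) (4,1) (1,4) (1,2) (0,1)
B attacks (4,1): yes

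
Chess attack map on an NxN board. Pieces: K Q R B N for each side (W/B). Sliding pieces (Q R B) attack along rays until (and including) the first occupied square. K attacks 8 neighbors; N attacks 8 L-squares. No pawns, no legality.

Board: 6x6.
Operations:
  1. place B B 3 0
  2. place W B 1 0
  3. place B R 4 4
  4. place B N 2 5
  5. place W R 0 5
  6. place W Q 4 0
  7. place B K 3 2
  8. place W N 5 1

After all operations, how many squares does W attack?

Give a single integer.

Op 1: place BB@(3,0)
Op 2: place WB@(1,0)
Op 3: place BR@(4,4)
Op 4: place BN@(2,5)
Op 5: place WR@(0,5)
Op 6: place WQ@(4,0)
Op 7: place BK@(3,2)
Op 8: place WN@(5,1)
Per-piece attacks for W:
  WR@(0,5): attacks (0,4) (0,3) (0,2) (0,1) (0,0) (1,5) (2,5) [ray(1,0) blocked at (2,5)]
  WB@(1,0): attacks (2,1) (3,2) (0,1) [ray(1,1) blocked at (3,2)]
  WQ@(4,0): attacks (4,1) (4,2) (4,3) (4,4) (5,0) (3,0) (5,1) (3,1) (2,2) (1,3) (0,4) [ray(0,1) blocked at (4,4); ray(-1,0) blocked at (3,0); ray(1,1) blocked at (5,1)]
  WN@(5,1): attacks (4,3) (3,2) (3,0)
Union (19 distinct): (0,0) (0,1) (0,2) (0,3) (0,4) (1,3) (1,5) (2,1) (2,2) (2,5) (3,0) (3,1) (3,2) (4,1) (4,2) (4,3) (4,4) (5,0) (5,1)

Answer: 19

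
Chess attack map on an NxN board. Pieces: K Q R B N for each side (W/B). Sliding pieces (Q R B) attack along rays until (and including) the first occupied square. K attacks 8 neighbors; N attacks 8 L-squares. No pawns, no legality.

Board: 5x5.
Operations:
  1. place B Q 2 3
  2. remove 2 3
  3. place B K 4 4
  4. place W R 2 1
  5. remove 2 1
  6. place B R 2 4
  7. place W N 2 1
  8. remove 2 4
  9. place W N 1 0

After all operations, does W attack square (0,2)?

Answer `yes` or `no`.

Answer: yes

Derivation:
Op 1: place BQ@(2,3)
Op 2: remove (2,3)
Op 3: place BK@(4,4)
Op 4: place WR@(2,1)
Op 5: remove (2,1)
Op 6: place BR@(2,4)
Op 7: place WN@(2,1)
Op 8: remove (2,4)
Op 9: place WN@(1,0)
Per-piece attacks for W:
  WN@(1,0): attacks (2,2) (3,1) (0,2)
  WN@(2,1): attacks (3,3) (4,2) (1,3) (0,2) (4,0) (0,0)
W attacks (0,2): yes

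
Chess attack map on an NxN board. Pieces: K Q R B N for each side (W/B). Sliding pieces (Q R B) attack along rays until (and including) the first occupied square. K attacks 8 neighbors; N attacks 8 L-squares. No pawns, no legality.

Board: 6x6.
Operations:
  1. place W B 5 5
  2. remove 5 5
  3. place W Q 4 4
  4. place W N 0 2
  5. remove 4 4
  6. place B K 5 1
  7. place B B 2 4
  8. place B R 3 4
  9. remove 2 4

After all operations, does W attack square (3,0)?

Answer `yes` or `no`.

Answer: no

Derivation:
Op 1: place WB@(5,5)
Op 2: remove (5,5)
Op 3: place WQ@(4,4)
Op 4: place WN@(0,2)
Op 5: remove (4,4)
Op 6: place BK@(5,1)
Op 7: place BB@(2,4)
Op 8: place BR@(3,4)
Op 9: remove (2,4)
Per-piece attacks for W:
  WN@(0,2): attacks (1,4) (2,3) (1,0) (2,1)
W attacks (3,0): no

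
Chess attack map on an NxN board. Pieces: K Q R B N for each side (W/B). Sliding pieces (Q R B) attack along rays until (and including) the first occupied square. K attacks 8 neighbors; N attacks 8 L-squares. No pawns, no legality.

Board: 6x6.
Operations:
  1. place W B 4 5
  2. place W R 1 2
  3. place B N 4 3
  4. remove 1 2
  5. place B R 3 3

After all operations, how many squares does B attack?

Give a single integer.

Op 1: place WB@(4,5)
Op 2: place WR@(1,2)
Op 3: place BN@(4,3)
Op 4: remove (1,2)
Op 5: place BR@(3,3)
Per-piece attacks for B:
  BR@(3,3): attacks (3,4) (3,5) (3,2) (3,1) (3,0) (4,3) (2,3) (1,3) (0,3) [ray(1,0) blocked at (4,3)]
  BN@(4,3): attacks (5,5) (3,5) (2,4) (5,1) (3,1) (2,2)
Union (13 distinct): (0,3) (1,3) (2,2) (2,3) (2,4) (3,0) (3,1) (3,2) (3,4) (3,5) (4,3) (5,1) (5,5)

Answer: 13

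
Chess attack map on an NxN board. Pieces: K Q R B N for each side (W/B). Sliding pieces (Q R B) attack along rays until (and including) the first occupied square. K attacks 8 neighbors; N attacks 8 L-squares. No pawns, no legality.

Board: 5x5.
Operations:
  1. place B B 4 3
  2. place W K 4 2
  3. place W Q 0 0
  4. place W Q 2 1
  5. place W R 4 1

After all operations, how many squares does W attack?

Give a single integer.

Answer: 21

Derivation:
Op 1: place BB@(4,3)
Op 2: place WK@(4,2)
Op 3: place WQ@(0,0)
Op 4: place WQ@(2,1)
Op 5: place WR@(4,1)
Per-piece attacks for W:
  WQ@(0,0): attacks (0,1) (0,2) (0,3) (0,4) (1,0) (2,0) (3,0) (4,0) (1,1) (2,2) (3,3) (4,4)
  WQ@(2,1): attacks (2,2) (2,3) (2,4) (2,0) (3,1) (4,1) (1,1) (0,1) (3,2) (4,3) (3,0) (1,2) (0,3) (1,0) [ray(1,0) blocked at (4,1); ray(1,1) blocked at (4,3)]
  WR@(4,1): attacks (4,2) (4,0) (3,1) (2,1) [ray(0,1) blocked at (4,2); ray(-1,0) blocked at (2,1)]
  WK@(4,2): attacks (4,3) (4,1) (3,2) (3,3) (3,1)
Union (21 distinct): (0,1) (0,2) (0,3) (0,4) (1,0) (1,1) (1,2) (2,0) (2,1) (2,2) (2,3) (2,4) (3,0) (3,1) (3,2) (3,3) (4,0) (4,1) (4,2) (4,3) (4,4)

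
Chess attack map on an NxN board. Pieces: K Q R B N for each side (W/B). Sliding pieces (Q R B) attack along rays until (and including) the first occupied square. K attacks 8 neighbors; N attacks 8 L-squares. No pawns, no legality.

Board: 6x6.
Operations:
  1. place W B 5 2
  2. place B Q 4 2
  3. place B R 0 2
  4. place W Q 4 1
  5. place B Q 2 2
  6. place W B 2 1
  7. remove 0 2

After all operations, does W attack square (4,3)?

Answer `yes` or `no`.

Answer: yes

Derivation:
Op 1: place WB@(5,2)
Op 2: place BQ@(4,2)
Op 3: place BR@(0,2)
Op 4: place WQ@(4,1)
Op 5: place BQ@(2,2)
Op 6: place WB@(2,1)
Op 7: remove (0,2)
Per-piece attacks for W:
  WB@(2,1): attacks (3,2) (4,3) (5,4) (3,0) (1,2) (0,3) (1,0)
  WQ@(4,1): attacks (4,2) (4,0) (5,1) (3,1) (2,1) (5,2) (5,0) (3,2) (2,3) (1,4) (0,5) (3,0) [ray(0,1) blocked at (4,2); ray(-1,0) blocked at (2,1); ray(1,1) blocked at (5,2)]
  WB@(5,2): attacks (4,3) (3,4) (2,5) (4,1) [ray(-1,-1) blocked at (4,1)]
W attacks (4,3): yes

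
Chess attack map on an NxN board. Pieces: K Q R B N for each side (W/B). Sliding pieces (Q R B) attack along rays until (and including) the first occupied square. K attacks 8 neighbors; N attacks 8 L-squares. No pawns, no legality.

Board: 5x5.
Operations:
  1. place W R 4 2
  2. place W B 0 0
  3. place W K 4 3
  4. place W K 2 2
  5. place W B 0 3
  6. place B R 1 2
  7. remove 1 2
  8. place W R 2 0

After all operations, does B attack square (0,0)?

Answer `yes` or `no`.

Op 1: place WR@(4,2)
Op 2: place WB@(0,0)
Op 3: place WK@(4,3)
Op 4: place WK@(2,2)
Op 5: place WB@(0,3)
Op 6: place BR@(1,2)
Op 7: remove (1,2)
Op 8: place WR@(2,0)
Per-piece attacks for B:
B attacks (0,0): no

Answer: no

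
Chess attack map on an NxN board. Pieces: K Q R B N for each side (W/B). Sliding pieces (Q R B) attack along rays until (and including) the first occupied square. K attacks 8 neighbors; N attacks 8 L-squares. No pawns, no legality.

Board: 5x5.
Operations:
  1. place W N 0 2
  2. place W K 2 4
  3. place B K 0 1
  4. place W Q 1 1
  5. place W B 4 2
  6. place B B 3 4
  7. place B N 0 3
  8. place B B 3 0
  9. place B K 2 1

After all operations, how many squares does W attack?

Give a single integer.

Answer: 16

Derivation:
Op 1: place WN@(0,2)
Op 2: place WK@(2,4)
Op 3: place BK@(0,1)
Op 4: place WQ@(1,1)
Op 5: place WB@(4,2)
Op 6: place BB@(3,4)
Op 7: place BN@(0,3)
Op 8: place BB@(3,0)
Op 9: place BK@(2,1)
Per-piece attacks for W:
  WN@(0,2): attacks (1,4) (2,3) (1,0) (2,1)
  WQ@(1,1): attacks (1,2) (1,3) (1,4) (1,0) (2,1) (0,1) (2,2) (3,3) (4,4) (2,0) (0,2) (0,0) [ray(1,0) blocked at (2,1); ray(-1,0) blocked at (0,1); ray(-1,1) blocked at (0,2)]
  WK@(2,4): attacks (2,3) (3,4) (1,4) (3,3) (1,3)
  WB@(4,2): attacks (3,3) (2,4) (3,1) (2,0) [ray(-1,1) blocked at (2,4)]
Union (16 distinct): (0,0) (0,1) (0,2) (1,0) (1,2) (1,3) (1,4) (2,0) (2,1) (2,2) (2,3) (2,4) (3,1) (3,3) (3,4) (4,4)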